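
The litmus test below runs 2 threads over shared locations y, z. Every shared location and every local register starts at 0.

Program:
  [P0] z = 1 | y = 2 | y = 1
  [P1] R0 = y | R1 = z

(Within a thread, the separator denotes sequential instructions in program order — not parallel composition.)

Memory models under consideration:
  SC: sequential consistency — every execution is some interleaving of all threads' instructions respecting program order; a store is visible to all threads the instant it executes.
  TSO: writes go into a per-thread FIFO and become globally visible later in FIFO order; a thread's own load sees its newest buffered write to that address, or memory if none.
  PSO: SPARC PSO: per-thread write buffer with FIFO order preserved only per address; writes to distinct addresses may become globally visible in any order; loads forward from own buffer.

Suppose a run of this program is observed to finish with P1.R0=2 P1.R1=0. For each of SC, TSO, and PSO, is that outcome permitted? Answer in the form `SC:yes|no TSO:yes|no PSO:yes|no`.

SC:no TSO:no PSO:yes

outcome vector order: (P1.R0,P1.R1)
under SC → 0/0; 0/1; 1/1; 2/1
under TSO → 0/0; 0/1; 1/1; 2/1
under PSO → 0/0; 0/1; 1/0; 1/1; 2/0; 2/1
target 2/0 ∈ {PSO}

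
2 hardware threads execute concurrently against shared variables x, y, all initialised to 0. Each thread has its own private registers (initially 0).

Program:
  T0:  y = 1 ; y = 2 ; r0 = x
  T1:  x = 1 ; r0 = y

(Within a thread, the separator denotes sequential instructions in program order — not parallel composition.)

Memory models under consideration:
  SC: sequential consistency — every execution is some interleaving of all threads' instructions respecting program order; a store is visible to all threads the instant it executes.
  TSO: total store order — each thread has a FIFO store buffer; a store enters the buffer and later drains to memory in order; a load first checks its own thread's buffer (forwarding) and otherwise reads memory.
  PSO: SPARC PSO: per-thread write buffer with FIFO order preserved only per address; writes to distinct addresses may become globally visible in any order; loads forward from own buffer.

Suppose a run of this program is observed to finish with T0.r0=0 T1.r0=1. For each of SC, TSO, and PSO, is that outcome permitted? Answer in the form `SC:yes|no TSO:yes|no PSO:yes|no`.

outcome vector order: (T0.r0,T1.r0)
under SC → 0/2; 1/0; 1/1; 1/2
under TSO → 0/0; 0/1; 0/2; 1/0; 1/1; 1/2
under PSO → 0/0; 0/1; 0/2; 1/0; 1/1; 1/2
target 0/1 ∈ {TSO,PSO}

SC:no TSO:yes PSO:yes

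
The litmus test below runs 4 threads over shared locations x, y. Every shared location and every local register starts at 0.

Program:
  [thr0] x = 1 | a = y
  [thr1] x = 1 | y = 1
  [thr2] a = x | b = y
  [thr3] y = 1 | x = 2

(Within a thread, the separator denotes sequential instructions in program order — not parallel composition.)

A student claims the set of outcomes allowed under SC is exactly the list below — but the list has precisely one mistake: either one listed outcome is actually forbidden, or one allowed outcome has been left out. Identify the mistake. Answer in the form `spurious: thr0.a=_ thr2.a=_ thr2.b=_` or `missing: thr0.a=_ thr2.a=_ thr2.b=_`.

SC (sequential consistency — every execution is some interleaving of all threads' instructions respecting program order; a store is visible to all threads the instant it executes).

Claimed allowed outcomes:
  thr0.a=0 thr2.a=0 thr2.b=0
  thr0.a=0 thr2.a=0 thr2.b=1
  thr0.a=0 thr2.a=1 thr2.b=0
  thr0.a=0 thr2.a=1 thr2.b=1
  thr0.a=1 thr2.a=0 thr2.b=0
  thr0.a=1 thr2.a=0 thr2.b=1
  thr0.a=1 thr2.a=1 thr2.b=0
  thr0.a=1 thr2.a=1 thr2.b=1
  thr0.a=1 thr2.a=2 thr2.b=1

outcome vector order: (thr0.a,thr2.a,thr2.b)
under SC → (0,0,0); (0,0,1); (0,1,0); (0,1,1); (0,2,1); (1,0,0); (1,0,1); (1,1,0); (1,1,1); (1,2,1)
SC∖claimed = {(0,2,1)}

missing: thr0.a=0 thr2.a=2 thr2.b=1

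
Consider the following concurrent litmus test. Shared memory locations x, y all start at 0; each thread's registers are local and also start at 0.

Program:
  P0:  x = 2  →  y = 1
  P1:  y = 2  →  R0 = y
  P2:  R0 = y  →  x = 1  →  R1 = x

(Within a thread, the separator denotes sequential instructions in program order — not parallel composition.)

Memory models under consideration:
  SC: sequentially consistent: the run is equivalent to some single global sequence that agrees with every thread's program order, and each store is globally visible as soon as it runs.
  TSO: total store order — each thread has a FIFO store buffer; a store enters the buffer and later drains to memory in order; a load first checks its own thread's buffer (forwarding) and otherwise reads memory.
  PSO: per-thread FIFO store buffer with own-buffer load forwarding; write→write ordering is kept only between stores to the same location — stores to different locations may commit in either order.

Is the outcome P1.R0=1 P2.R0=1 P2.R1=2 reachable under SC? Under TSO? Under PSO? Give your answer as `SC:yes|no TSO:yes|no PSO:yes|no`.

SC:no TSO:no PSO:yes

outcome vector order: (P1.R0,P2.R0,P2.R1)
SC (10): (1,0,1), (1,0,2), (1,1,1), (1,2,1), (1,2,2), (2,0,1), (2,0,2), (2,1,1), (2,2,1), (2,2,2)
TSO (10): (1,0,1), (1,0,2), (1,1,1), (1,2,1), (1,2,2), (2,0,1), (2,0,2), (2,1,1), (2,2,1), (2,2,2)
PSO (12): (1,0,1), (1,0,2), (1,1,1), (1,1,2), (1,2,1), (1,2,2), (2,0,1), (2,0,2), (2,1,1), (2,1,2), (2,2,1), (2,2,2)
target (1,1,2) ∈ {PSO}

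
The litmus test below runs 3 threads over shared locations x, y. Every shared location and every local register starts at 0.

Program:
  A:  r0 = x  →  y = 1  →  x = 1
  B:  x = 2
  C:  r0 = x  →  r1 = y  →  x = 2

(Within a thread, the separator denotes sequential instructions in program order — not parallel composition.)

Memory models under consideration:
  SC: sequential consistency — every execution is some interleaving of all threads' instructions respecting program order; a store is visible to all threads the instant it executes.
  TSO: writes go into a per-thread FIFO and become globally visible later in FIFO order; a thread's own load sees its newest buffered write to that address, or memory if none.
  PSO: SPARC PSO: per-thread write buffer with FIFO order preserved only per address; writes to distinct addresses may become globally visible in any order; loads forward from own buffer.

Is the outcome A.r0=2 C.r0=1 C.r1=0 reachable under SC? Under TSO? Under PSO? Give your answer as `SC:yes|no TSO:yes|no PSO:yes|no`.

SC:no TSO:no PSO:yes

outcome vector order: (A.r0,C.r0,C.r1)
[SC] allowed = {(0,0,0) (0,0,1) (0,1,1) (0,2,0) (0,2,1) (2,0,0) (2,0,1) (2,1,1) (2,2,0) (2,2,1)}
[TSO] allowed = {(0,0,0) (0,0,1) (0,1,1) (0,2,0) (0,2,1) (2,0,0) (2,0,1) (2,1,1) (2,2,0) (2,2,1)}
[PSO] allowed = {(0,0,0) (0,0,1) (0,1,0) (0,1,1) (0,2,0) (0,2,1) (2,0,0) (2,0,1) (2,1,0) (2,1,1) (2,2,0) (2,2,1)}
target (2,1,0) ∈ {PSO}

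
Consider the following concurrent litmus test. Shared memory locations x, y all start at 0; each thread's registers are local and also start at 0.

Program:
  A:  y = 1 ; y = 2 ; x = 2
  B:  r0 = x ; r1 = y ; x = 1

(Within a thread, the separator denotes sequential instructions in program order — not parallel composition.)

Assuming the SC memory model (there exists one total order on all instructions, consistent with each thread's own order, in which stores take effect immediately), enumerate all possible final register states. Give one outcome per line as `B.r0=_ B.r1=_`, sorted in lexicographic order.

B.r0=0 B.r1=0
B.r0=0 B.r1=1
B.r0=0 B.r1=2
B.r0=2 B.r1=2

outcome vector order: (B.r0,B.r1)
|SC outcomes| = 4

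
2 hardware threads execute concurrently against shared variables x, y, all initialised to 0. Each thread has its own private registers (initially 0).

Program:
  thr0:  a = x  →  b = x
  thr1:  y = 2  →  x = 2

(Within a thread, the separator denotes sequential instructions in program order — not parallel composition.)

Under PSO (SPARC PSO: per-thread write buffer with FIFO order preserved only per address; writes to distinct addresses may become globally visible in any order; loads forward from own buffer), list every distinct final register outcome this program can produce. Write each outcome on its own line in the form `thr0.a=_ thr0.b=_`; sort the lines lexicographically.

thr0.a=0 thr0.b=0
thr0.a=0 thr0.b=2
thr0.a=2 thr0.b=2

outcome vector order: (thr0.a,thr0.b)
|PSO outcomes| = 3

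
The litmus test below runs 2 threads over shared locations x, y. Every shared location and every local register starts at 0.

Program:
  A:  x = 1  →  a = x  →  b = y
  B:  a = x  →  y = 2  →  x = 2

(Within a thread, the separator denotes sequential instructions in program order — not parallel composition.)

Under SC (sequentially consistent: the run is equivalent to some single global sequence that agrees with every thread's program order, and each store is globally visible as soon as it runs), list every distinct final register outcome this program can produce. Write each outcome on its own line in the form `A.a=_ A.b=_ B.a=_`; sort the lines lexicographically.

A.a=1 A.b=0 B.a=0
A.a=1 A.b=0 B.a=1
A.a=1 A.b=2 B.a=0
A.a=1 A.b=2 B.a=1
A.a=2 A.b=2 B.a=0
A.a=2 A.b=2 B.a=1

outcome vector order: (A.a,A.b,B.a)
|SC outcomes| = 6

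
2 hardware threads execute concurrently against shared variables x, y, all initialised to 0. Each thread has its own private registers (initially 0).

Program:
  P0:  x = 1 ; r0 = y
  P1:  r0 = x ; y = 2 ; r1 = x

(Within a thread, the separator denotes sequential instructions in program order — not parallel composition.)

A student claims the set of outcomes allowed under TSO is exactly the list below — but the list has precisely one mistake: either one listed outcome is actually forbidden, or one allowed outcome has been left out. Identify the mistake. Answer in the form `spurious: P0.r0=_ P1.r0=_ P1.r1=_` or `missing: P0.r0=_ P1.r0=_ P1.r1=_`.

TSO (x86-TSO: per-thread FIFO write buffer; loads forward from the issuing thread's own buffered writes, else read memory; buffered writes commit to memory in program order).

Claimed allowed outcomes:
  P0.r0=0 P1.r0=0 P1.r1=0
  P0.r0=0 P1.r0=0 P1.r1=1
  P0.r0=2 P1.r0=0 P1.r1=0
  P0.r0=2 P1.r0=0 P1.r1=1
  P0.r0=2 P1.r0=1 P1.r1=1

missing: P0.r0=0 P1.r0=1 P1.r1=1

outcome vector order: (P0.r0,P1.r0,P1.r1)
[TSO] allowed = {(0,0,0) (0,0,1) (0,1,1) (2,0,0) (2,0,1) (2,1,1)}
TSO∖claimed = {(0,1,1)}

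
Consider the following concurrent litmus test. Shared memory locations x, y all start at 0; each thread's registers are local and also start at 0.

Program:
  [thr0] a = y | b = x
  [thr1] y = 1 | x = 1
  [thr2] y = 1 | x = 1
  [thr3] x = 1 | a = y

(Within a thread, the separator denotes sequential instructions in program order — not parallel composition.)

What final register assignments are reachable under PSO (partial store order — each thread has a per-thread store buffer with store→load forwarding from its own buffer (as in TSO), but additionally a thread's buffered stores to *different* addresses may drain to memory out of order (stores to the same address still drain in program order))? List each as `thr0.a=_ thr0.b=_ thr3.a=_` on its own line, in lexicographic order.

outcome vector order: (thr0.a,thr0.b,thr3.a)
|PSO outcomes| = 8

thr0.a=0 thr0.b=0 thr3.a=0
thr0.a=0 thr0.b=0 thr3.a=1
thr0.a=0 thr0.b=1 thr3.a=0
thr0.a=0 thr0.b=1 thr3.a=1
thr0.a=1 thr0.b=0 thr3.a=0
thr0.a=1 thr0.b=0 thr3.a=1
thr0.a=1 thr0.b=1 thr3.a=0
thr0.a=1 thr0.b=1 thr3.a=1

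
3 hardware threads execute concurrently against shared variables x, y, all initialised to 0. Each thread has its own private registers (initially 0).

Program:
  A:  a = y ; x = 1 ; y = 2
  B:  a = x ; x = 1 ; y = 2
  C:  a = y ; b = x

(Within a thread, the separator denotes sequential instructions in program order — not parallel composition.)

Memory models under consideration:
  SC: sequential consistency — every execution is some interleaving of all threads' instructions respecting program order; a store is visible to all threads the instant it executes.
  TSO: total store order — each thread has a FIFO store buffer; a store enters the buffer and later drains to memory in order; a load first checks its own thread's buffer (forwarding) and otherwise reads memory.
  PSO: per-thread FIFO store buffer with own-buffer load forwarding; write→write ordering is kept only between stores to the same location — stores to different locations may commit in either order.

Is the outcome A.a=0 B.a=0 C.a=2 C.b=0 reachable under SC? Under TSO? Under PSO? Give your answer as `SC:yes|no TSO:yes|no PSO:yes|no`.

SC:no TSO:no PSO:yes

outcome vector order: (A.a,B.a,C.a,C.b)
SC (9): (0,0,0,0), (0,0,0,1), (0,0,2,1), (0,1,0,0), (0,1,0,1), (0,1,2,1), (2,0,0,0), (2,0,0,1), (2,0,2,1)
TSO (9): (0,0,0,0), (0,0,0,1), (0,0,2,1), (0,1,0,0), (0,1,0,1), (0,1,2,1), (2,0,0,0), (2,0,0,1), (2,0,2,1)
PSO (12): (0,0,0,0), (0,0,0,1), (0,0,2,0), (0,0,2,1), (0,1,0,0), (0,1,0,1), (0,1,2,0), (0,1,2,1), (2,0,0,0), (2,0,0,1), (2,0,2,0), (2,0,2,1)
target (0,0,2,0) ∈ {PSO}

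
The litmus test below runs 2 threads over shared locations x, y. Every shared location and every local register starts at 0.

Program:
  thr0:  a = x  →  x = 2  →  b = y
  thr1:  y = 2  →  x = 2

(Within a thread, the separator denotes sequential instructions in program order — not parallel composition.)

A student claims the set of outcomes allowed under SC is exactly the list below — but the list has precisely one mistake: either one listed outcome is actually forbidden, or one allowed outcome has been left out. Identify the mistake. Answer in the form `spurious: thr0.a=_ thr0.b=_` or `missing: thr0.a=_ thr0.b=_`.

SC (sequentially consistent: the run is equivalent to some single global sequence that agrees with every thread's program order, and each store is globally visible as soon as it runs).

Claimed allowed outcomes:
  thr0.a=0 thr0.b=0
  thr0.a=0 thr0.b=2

missing: thr0.a=2 thr0.b=2

outcome vector order: (thr0.a,thr0.b)
SC (3): 0/0 0/2 2/2
SC∖claimed = {2/2}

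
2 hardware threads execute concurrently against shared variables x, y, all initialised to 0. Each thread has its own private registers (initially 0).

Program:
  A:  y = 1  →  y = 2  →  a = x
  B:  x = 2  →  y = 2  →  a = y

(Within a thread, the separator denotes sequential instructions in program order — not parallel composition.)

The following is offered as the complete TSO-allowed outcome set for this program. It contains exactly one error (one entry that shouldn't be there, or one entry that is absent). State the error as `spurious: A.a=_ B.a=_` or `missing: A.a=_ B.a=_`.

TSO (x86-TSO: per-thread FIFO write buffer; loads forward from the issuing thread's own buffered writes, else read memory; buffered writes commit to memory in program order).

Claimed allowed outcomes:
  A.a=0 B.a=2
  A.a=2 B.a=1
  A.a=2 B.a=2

outcome vector order: (A.a,B.a)
TSO: 4 outcomes — {01 02 21 22}
TSO∖claimed = {01}

missing: A.a=0 B.a=1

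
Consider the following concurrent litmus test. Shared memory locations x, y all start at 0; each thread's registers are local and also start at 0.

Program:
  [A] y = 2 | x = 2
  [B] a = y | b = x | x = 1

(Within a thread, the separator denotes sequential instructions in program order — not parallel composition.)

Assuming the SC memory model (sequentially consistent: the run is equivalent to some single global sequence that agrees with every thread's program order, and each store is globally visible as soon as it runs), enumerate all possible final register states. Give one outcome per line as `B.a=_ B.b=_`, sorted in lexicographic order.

B.a=0 B.b=0
B.a=0 B.b=2
B.a=2 B.b=0
B.a=2 B.b=2

outcome vector order: (B.a,B.b)
|SC outcomes| = 4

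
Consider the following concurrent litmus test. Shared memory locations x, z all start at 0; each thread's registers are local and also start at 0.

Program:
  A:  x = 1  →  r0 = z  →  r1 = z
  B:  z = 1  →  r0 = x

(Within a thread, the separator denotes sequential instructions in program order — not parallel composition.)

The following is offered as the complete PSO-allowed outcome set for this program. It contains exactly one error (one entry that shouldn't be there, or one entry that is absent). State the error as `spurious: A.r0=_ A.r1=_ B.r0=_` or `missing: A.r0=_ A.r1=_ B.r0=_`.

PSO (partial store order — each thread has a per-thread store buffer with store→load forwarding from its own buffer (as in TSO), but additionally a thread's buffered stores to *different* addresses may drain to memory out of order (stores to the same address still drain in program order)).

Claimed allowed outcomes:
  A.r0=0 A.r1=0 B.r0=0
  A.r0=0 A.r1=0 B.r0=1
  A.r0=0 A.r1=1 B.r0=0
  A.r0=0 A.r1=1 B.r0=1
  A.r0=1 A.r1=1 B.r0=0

missing: A.r0=1 A.r1=1 B.r0=1

outcome vector order: (A.r0,A.r1,B.r0)
PSO: 6 outcomes — {<0 0 0> <0 0 1> <0 1 0> <0 1 1> <1 1 0> <1 1 1>}
PSO∖claimed = {<1 1 1>}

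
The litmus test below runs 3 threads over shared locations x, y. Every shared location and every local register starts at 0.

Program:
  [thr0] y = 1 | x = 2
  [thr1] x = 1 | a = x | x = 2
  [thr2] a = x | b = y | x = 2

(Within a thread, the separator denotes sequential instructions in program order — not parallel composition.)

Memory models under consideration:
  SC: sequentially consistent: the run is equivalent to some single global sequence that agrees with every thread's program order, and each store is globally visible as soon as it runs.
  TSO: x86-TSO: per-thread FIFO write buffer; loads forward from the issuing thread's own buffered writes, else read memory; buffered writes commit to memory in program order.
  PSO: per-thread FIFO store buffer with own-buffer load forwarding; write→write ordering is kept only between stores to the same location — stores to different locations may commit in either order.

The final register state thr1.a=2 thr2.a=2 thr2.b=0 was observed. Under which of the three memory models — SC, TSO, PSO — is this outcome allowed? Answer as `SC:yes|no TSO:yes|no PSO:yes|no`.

outcome vector order: (thr1.a,thr2.a,thr2.b)
SC (11): (1,0,0), (1,0,1), (1,1,0), (1,1,1), (1,2,0), (1,2,1), (2,0,0), (2,0,1), (2,1,0), (2,1,1), (2,2,1)
TSO (11): (1,0,0), (1,0,1), (1,1,0), (1,1,1), (1,2,0), (1,2,1), (2,0,0), (2,0,1), (2,1,0), (2,1,1), (2,2,1)
PSO (12): (1,0,0), (1,0,1), (1,1,0), (1,1,1), (1,2,0), (1,2,1), (2,0,0), (2,0,1), (2,1,0), (2,1,1), (2,2,0), (2,2,1)
target (2,2,0) ∈ {PSO}

SC:no TSO:no PSO:yes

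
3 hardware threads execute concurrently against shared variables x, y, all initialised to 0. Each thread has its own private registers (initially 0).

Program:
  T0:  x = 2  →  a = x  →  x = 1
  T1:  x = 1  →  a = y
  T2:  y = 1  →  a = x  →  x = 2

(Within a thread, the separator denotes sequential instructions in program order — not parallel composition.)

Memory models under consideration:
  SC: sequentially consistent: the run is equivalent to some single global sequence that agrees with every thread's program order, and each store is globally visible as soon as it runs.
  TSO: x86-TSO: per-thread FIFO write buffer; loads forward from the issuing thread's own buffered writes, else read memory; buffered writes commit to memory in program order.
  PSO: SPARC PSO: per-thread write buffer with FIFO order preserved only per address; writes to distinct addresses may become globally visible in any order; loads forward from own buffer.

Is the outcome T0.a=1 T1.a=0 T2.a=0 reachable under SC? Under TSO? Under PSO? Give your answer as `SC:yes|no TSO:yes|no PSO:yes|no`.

SC:no TSO:yes PSO:yes

outcome vector order: (T0.a,T1.a,T2.a)
SC (9): 1/0/1 1/1/0 1/1/1 1/1/2 2/0/1 2/0/2 2/1/0 2/1/1 2/1/2
TSO (12): 1/0/0 1/0/1 1/0/2 1/1/0 1/1/1 1/1/2 2/0/0 2/0/1 2/0/2 2/1/0 2/1/1 2/1/2
PSO (12): 1/0/0 1/0/1 1/0/2 1/1/0 1/1/1 1/1/2 2/0/0 2/0/1 2/0/2 2/1/0 2/1/1 2/1/2
target 1/0/0 ∈ {TSO,PSO}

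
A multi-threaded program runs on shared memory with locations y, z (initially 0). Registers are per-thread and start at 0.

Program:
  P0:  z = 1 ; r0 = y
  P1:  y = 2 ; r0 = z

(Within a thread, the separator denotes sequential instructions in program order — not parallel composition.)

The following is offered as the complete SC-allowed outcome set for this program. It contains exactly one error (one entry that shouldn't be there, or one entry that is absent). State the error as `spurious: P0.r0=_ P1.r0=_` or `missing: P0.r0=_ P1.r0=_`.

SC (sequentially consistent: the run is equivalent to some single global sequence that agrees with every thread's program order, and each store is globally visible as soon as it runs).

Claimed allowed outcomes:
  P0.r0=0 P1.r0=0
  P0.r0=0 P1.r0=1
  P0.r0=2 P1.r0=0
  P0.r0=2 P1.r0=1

spurious: P0.r0=0 P1.r0=0

outcome vector order: (P0.r0,P1.r0)
[SC] allowed = {(0,1), (2,0), (2,1)}
claimed∖SC = {(0,0)}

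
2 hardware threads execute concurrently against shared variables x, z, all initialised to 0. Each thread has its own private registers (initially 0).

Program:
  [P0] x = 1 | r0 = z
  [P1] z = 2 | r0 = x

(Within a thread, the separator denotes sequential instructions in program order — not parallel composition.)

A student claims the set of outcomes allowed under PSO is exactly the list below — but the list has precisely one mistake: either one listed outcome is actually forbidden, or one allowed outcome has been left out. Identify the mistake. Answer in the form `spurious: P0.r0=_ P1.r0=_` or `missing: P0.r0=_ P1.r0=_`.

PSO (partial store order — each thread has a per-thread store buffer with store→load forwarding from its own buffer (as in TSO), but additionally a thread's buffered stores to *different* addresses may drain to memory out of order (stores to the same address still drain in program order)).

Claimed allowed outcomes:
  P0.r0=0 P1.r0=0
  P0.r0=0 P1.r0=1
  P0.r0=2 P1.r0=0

missing: P0.r0=2 P1.r0=1

outcome vector order: (P0.r0,P1.r0)
PSO: 4 outcomes — {(0,0) (0,1) (2,0) (2,1)}
PSO∖claimed = {(2,1)}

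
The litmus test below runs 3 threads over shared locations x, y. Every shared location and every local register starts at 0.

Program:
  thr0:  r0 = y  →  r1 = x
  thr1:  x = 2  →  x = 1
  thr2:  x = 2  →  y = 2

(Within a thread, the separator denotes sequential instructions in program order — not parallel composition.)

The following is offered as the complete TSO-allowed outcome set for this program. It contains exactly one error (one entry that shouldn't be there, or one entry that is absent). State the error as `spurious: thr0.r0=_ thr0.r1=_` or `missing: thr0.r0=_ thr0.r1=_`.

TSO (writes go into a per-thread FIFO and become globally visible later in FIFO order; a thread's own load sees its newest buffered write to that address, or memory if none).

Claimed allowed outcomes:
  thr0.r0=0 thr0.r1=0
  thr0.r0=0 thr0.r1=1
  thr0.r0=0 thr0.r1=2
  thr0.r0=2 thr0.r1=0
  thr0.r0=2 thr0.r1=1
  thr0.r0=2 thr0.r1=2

spurious: thr0.r0=2 thr0.r1=0

outcome vector order: (thr0.r0,thr0.r1)
TSO (5): <0 0>; <0 1>; <0 2>; <2 1>; <2 2>
claimed∖TSO = {<2 0>}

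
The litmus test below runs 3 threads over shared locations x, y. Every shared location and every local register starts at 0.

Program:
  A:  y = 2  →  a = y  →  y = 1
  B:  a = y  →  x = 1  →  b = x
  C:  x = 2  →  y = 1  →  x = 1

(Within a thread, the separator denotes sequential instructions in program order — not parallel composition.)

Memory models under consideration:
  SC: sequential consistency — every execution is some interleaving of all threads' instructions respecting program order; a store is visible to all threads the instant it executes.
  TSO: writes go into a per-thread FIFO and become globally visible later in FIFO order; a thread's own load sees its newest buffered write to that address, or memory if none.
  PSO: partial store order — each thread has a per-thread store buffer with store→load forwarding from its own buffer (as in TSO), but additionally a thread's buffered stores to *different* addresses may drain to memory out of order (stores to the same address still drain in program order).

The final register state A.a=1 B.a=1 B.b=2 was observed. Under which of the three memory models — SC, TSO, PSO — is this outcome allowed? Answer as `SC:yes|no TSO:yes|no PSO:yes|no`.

SC:no TSO:no PSO:yes

outcome vector order: (A.a,B.a,B.b)
SC (11): <1 0 1>; <1 0 2>; <1 1 1>; <1 2 1>; <1 2 2>; <2 0 1>; <2 0 2>; <2 1 1>; <2 1 2>; <2 2 1>; <2 2 2>
TSO (11): <1 0 1>; <1 0 2>; <1 1 1>; <1 2 1>; <1 2 2>; <2 0 1>; <2 0 2>; <2 1 1>; <2 1 2>; <2 2 1>; <2 2 2>
PSO (12): <1 0 1>; <1 0 2>; <1 1 1>; <1 1 2>; <1 2 1>; <1 2 2>; <2 0 1>; <2 0 2>; <2 1 1>; <2 1 2>; <2 2 1>; <2 2 2>
target <1 1 2> ∈ {PSO}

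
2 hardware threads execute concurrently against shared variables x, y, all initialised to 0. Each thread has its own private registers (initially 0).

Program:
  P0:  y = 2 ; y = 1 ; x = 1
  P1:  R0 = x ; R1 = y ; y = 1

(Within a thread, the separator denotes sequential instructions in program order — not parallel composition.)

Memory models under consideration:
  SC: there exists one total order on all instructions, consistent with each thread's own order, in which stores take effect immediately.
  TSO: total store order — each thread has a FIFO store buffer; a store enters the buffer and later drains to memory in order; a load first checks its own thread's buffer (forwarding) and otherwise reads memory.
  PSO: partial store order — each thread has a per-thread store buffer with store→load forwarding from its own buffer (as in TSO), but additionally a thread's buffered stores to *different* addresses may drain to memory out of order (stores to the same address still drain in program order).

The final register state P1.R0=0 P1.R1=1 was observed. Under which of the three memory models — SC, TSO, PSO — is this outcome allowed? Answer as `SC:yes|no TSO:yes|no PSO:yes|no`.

outcome vector order: (P1.R0,P1.R1)
[SC] allowed = {(0,0) (0,1) (0,2) (1,1)}
[TSO] allowed = {(0,0) (0,1) (0,2) (1,1)}
[PSO] allowed = {(0,0) (0,1) (0,2) (1,0) (1,1) (1,2)}
target (0,1) ∈ {SC,TSO,PSO}

SC:yes TSO:yes PSO:yes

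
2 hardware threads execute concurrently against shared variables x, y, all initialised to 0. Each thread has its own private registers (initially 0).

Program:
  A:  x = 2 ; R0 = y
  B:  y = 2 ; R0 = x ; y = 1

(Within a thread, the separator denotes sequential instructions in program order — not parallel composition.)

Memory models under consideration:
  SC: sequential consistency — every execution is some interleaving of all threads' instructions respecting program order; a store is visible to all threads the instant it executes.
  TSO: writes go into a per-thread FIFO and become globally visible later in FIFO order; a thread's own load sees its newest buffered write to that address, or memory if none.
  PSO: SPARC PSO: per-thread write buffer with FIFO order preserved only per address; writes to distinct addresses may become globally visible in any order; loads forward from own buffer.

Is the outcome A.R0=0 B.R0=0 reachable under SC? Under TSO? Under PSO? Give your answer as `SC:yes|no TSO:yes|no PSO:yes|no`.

SC:no TSO:yes PSO:yes

outcome vector order: (A.R0,B.R0)
[SC] allowed = {0/2; 1/0; 1/2; 2/0; 2/2}
[TSO] allowed = {0/0; 0/2; 1/0; 1/2; 2/0; 2/2}
[PSO] allowed = {0/0; 0/2; 1/0; 1/2; 2/0; 2/2}
target 0/0 ∈ {TSO,PSO}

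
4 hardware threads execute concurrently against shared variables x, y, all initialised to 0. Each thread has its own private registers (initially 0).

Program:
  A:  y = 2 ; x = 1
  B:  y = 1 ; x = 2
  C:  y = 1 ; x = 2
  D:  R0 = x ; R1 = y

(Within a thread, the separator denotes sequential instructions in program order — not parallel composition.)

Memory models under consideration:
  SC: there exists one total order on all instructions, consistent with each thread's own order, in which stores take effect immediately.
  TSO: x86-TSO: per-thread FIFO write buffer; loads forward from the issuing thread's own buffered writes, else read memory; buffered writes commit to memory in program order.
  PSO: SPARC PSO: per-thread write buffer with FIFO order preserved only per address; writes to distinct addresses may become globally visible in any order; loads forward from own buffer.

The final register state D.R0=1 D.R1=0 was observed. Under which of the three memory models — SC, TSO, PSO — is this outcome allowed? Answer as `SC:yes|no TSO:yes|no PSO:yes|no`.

SC:no TSO:no PSO:yes

outcome vector order: (D.R0,D.R1)
under SC → 0/0 0/1 0/2 1/1 1/2 2/1 2/2
under TSO → 0/0 0/1 0/2 1/1 1/2 2/1 2/2
under PSO → 0/0 0/1 0/2 1/0 1/1 1/2 2/0 2/1 2/2
target 1/0 ∈ {PSO}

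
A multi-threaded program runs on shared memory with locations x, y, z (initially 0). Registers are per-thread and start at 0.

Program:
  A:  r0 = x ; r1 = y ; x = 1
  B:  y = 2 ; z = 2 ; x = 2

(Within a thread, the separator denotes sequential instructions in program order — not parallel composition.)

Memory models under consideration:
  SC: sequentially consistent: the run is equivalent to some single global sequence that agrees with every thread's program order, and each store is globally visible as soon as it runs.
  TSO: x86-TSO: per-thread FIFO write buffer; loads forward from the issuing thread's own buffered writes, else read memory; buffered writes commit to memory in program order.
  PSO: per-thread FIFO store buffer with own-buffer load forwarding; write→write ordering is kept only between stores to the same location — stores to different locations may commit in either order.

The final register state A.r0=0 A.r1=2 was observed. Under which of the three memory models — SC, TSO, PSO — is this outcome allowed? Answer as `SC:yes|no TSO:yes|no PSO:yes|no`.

SC:yes TSO:yes PSO:yes

outcome vector order: (A.r0,A.r1)
SC (3): 00 02 22
TSO (3): 00 02 22
PSO (4): 00 02 20 22
target 02 ∈ {SC,TSO,PSO}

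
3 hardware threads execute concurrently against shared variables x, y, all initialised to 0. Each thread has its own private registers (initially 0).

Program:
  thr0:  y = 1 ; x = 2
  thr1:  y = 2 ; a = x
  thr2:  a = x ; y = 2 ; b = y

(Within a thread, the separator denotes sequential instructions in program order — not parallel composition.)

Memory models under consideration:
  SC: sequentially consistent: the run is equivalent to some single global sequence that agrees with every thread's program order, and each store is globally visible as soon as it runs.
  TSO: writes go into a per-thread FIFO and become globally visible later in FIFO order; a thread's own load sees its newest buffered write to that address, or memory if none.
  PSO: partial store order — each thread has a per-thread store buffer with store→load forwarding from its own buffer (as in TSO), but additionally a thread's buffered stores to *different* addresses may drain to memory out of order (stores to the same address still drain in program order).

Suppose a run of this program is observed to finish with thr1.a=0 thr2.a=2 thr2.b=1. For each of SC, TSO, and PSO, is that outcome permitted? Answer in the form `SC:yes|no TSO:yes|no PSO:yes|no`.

SC:no TSO:no PSO:yes

outcome vector order: (thr1.a,thr2.a,thr2.b)
SC (6): (0,0,1); (0,0,2); (0,2,2); (2,0,1); (2,0,2); (2,2,2)
TSO (6): (0,0,1); (0,0,2); (0,2,2); (2,0,1); (2,0,2); (2,2,2)
PSO (8): (0,0,1); (0,0,2); (0,2,1); (0,2,2); (2,0,1); (2,0,2); (2,2,1); (2,2,2)
target (0,2,1) ∈ {PSO}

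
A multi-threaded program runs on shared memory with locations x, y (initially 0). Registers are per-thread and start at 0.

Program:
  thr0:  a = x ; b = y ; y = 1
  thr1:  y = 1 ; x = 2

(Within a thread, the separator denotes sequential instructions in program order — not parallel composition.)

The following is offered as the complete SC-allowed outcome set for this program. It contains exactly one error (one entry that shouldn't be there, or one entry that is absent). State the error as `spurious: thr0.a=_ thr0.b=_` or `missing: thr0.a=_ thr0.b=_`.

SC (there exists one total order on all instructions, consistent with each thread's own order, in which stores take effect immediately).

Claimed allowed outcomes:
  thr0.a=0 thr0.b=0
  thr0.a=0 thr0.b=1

outcome vector order: (thr0.a,thr0.b)
SC (3): 00, 01, 21
SC∖claimed = {21}

missing: thr0.a=2 thr0.b=1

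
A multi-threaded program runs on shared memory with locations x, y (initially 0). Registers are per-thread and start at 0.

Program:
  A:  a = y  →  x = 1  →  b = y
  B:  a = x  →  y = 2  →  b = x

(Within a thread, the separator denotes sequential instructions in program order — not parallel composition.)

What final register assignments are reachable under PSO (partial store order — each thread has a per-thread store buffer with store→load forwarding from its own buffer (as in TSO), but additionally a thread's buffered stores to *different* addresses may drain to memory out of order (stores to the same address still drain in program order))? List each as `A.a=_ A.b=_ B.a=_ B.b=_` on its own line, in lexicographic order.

outcome vector order: (A.a,A.b,B.a,B.b)
|PSO outcomes| = 8

A.a=0 A.b=0 B.a=0 B.b=0
A.a=0 A.b=0 B.a=0 B.b=1
A.a=0 A.b=0 B.a=1 B.b=1
A.a=0 A.b=2 B.a=0 B.b=0
A.a=0 A.b=2 B.a=0 B.b=1
A.a=0 A.b=2 B.a=1 B.b=1
A.a=2 A.b=2 B.a=0 B.b=0
A.a=2 A.b=2 B.a=0 B.b=1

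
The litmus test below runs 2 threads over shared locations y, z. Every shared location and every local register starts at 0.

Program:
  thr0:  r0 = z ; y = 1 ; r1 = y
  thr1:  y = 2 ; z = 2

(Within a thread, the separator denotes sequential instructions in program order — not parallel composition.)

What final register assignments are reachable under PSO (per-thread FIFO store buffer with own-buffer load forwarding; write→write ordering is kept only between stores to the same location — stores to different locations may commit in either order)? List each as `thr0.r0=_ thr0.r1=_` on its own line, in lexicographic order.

thr0.r0=0 thr0.r1=1
thr0.r0=0 thr0.r1=2
thr0.r0=2 thr0.r1=1
thr0.r0=2 thr0.r1=2

outcome vector order: (thr0.r0,thr0.r1)
|PSO outcomes| = 4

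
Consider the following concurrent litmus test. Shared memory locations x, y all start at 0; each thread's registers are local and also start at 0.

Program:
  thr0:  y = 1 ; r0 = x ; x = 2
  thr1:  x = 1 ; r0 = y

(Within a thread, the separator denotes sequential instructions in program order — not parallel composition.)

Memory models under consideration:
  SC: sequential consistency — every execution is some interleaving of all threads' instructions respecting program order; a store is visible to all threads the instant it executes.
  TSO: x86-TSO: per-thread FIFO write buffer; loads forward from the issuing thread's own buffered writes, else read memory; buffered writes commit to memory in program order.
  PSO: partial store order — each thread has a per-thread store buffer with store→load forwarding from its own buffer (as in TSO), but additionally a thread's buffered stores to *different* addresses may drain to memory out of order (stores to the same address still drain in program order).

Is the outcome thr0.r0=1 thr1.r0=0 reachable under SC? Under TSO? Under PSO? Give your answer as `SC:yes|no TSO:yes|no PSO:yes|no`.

SC:yes TSO:yes PSO:yes

outcome vector order: (thr0.r0,thr1.r0)
[SC] allowed = {<0 1> <1 0> <1 1>}
[TSO] allowed = {<0 0> <0 1> <1 0> <1 1>}
[PSO] allowed = {<0 0> <0 1> <1 0> <1 1>}
target <1 0> ∈ {SC,TSO,PSO}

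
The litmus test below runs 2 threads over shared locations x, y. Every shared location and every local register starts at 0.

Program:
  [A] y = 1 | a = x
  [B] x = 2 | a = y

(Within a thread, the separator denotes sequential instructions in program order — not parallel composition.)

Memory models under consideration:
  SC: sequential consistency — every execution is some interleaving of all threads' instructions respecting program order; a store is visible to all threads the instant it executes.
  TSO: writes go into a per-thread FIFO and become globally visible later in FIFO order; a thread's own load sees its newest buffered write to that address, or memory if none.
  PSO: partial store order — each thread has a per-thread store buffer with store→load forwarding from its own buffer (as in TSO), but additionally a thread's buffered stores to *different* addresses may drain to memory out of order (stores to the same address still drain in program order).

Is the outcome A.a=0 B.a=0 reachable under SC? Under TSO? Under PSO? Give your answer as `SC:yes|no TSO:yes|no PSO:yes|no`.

SC:no TSO:yes PSO:yes

outcome vector order: (A.a,B.a)
SC: 3 outcomes — {(0,1), (2,0), (2,1)}
TSO: 4 outcomes — {(0,0), (0,1), (2,0), (2,1)}
PSO: 4 outcomes — {(0,0), (0,1), (2,0), (2,1)}
target (0,0) ∈ {TSO,PSO}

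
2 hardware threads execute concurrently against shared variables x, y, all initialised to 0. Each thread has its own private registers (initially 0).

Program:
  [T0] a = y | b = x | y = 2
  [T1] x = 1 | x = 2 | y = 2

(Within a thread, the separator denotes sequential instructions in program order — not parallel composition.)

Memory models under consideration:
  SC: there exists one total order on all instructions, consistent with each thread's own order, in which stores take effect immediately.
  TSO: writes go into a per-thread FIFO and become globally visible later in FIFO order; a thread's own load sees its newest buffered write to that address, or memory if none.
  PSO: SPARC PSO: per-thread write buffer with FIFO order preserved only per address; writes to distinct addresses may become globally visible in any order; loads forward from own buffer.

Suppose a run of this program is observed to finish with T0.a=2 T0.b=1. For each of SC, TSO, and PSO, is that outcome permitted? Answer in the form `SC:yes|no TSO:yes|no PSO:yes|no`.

SC:no TSO:no PSO:yes

outcome vector order: (T0.a,T0.b)
[SC] allowed = {(0,0); (0,1); (0,2); (2,2)}
[TSO] allowed = {(0,0); (0,1); (0,2); (2,2)}
[PSO] allowed = {(0,0); (0,1); (0,2); (2,0); (2,1); (2,2)}
target (2,1) ∈ {PSO}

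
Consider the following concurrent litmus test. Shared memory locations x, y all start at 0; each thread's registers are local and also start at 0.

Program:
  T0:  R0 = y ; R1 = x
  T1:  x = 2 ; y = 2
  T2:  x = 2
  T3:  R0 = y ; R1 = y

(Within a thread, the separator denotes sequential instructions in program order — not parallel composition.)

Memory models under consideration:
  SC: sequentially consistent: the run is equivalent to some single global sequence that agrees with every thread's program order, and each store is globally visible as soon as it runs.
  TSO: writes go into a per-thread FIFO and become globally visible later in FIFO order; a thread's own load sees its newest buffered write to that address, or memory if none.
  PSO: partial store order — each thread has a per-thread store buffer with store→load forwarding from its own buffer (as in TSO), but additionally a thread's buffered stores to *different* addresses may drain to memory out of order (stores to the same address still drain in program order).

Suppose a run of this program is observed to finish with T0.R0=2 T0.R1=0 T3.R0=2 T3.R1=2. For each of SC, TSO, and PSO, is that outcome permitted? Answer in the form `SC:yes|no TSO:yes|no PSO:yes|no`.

SC:no TSO:no PSO:yes

outcome vector order: (T0.R0,T0.R1,T3.R0,T3.R1)
SC (9): <0 0 0 0> <0 0 0 2> <0 0 2 2> <0 2 0 0> <0 2 0 2> <0 2 2 2> <2 2 0 0> <2 2 0 2> <2 2 2 2>
TSO (9): <0 0 0 0> <0 0 0 2> <0 0 2 2> <0 2 0 0> <0 2 0 2> <0 2 2 2> <2 2 0 0> <2 2 0 2> <2 2 2 2>
PSO (12): <0 0 0 0> <0 0 0 2> <0 0 2 2> <0 2 0 0> <0 2 0 2> <0 2 2 2> <2 0 0 0> <2 0 0 2> <2 0 2 2> <2 2 0 0> <2 2 0 2> <2 2 2 2>
target <2 0 2 2> ∈ {PSO}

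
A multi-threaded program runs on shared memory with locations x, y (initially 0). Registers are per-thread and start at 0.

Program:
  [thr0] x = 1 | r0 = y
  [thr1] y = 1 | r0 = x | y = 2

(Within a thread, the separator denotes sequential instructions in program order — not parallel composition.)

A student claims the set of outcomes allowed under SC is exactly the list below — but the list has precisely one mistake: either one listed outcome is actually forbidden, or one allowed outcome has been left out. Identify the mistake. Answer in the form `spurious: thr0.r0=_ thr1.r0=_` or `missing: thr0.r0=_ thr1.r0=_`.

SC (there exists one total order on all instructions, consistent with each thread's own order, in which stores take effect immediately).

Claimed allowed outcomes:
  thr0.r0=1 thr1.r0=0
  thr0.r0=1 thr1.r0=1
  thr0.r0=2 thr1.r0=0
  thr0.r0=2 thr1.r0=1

outcome vector order: (thr0.r0,thr1.r0)
under SC → <0 1> <1 0> <1 1> <2 0> <2 1>
SC∖claimed = {<0 1>}

missing: thr0.r0=0 thr1.r0=1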